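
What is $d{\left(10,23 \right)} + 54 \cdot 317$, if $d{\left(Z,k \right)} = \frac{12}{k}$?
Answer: $\frac{393726}{23} \approx 17119.0$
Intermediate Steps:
$d{\left(10,23 \right)} + 54 \cdot 317 = \frac{12}{23} + 54 \cdot 317 = 12 \cdot \frac{1}{23} + 17118 = \frac{12}{23} + 17118 = \frac{393726}{23}$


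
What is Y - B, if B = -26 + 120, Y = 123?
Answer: 29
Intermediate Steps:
B = 94
Y - B = 123 - 1*94 = 123 - 94 = 29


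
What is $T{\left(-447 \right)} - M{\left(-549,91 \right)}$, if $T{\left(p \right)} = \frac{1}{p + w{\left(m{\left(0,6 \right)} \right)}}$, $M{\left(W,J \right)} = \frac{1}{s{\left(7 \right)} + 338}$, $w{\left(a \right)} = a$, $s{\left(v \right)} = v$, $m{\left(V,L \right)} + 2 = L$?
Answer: $- \frac{788}{152835} \approx -0.0051559$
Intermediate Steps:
$m{\left(V,L \right)} = -2 + L$
$M{\left(W,J \right)} = \frac{1}{345}$ ($M{\left(W,J \right)} = \frac{1}{7 + 338} = \frac{1}{345}$)
$T{\left(p \right)} = \frac{1}{4 + p}$ ($T{\left(p \right)} = \frac{1}{p + \left(-2 + 6\right)} = \frac{1}{p + 4} = \frac{1}{4 + p}$)
$T{\left(-447 \right)} - M{\left(-549,91 \right)} = \frac{1}{4 - 447} - \frac{1}{345} = \frac{1}{-443} - \frac{1}{345} = - \frac{1}{443} - \frac{1}{345} = - \frac{788}{152835}$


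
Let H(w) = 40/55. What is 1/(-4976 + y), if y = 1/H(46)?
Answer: -8/39797 ≈ -0.00020102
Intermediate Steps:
H(w) = 8/11 (H(w) = 40*(1/55) = 8/11)
y = 11/8 (y = 1/(8/11) = 11/8 ≈ 1.3750)
1/(-4976 + y) = 1/(-4976 + 11/8) = 1/(-39797/8) = -8/39797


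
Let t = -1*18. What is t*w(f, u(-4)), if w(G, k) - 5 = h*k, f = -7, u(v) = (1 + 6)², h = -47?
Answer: 41364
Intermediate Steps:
u(v) = 49 (u(v) = 7² = 49)
w(G, k) = 5 - 47*k
t = -18
t*w(f, u(-4)) = -18*(5 - 47*49) = -18*(5 - 2303) = -18*(-2298) = 41364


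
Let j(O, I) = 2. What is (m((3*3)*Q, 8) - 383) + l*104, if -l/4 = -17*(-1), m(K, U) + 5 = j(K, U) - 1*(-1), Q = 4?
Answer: -7457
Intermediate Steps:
m(K, U) = -2 (m(K, U) = -5 + (2 - 1*(-1)) = -5 + (2 + 1) = -5 + 3 = -2)
l = -68 (l = -(-68)*(-1) = -4*17 = -68)
(m((3*3)*Q, 8) - 383) + l*104 = (-2 - 383) - 68*104 = -385 - 7072 = -7457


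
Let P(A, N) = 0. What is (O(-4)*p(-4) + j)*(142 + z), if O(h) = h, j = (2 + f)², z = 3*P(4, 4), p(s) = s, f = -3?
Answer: 2414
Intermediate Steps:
z = 0 (z = 3*0 = 0)
j = 1 (j = (2 - 3)² = (-1)² = 1)
(O(-4)*p(-4) + j)*(142 + z) = (-4*(-4) + 1)*(142 + 0) = (16 + 1)*142 = 17*142 = 2414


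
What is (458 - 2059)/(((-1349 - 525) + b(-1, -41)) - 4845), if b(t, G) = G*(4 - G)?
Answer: 1601/8564 ≈ 0.18695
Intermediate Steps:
(458 - 2059)/(((-1349 - 525) + b(-1, -41)) - 4845) = (458 - 2059)/(((-1349 - 525) - 41*(4 - 1*(-41))) - 4845) = -1601/((-1874 - 41*(4 + 41)) - 4845) = -1601/((-1874 - 41*45) - 4845) = -1601/((-1874 - 1845) - 4845) = -1601/(-3719 - 4845) = -1601/(-8564) = -1601*(-1/8564) = 1601/8564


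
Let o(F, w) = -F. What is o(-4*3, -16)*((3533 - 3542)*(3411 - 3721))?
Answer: 33480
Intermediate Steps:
o(-4*3, -16)*((3533 - 3542)*(3411 - 3721)) = (-(-4)*3)*((3533 - 3542)*(3411 - 3721)) = (-1*(-12))*(-9*(-310)) = 12*2790 = 33480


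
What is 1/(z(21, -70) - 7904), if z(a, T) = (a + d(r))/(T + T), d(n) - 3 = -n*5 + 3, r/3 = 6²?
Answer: -140/1106047 ≈ -0.00012658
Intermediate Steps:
r = 108 (r = 3*6² = 3*36 = 108)
d(n) = 6 - 5*n (d(n) = 3 + (-n*5 + 3) = 3 + (-5*n + 3) = 3 + (3 - 5*n) = 6 - 5*n)
z(a, T) = (-534 + a)/(2*T) (z(a, T) = (a + (6 - 5*108))/(T + T) = (a + (6 - 540))/((2*T)) = (a - 534)*(1/(2*T)) = (-534 + a)*(1/(2*T)) = (-534 + a)/(2*T))
1/(z(21, -70) - 7904) = 1/((½)*(-534 + 21)/(-70) - 7904) = 1/((½)*(-1/70)*(-513) - 7904) = 1/(513/140 - 7904) = 1/(-1106047/140) = -140/1106047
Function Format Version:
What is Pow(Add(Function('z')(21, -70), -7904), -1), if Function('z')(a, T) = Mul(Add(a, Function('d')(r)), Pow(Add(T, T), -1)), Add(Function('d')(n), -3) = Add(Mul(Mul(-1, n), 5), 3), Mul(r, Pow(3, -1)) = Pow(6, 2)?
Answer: Rational(-140, 1106047) ≈ -0.00012658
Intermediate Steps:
r = 108 (r = Mul(3, Pow(6, 2)) = Mul(3, 36) = 108)
Function('d')(n) = Add(6, Mul(-5, n)) (Function('d')(n) = Add(3, Add(Mul(Mul(-1, n), 5), 3)) = Add(3, Add(Mul(-5, n), 3)) = Add(3, Add(3, Mul(-5, n))) = Add(6, Mul(-5, n)))
Function('z')(a, T) = Mul(Rational(1, 2), Pow(T, -1), Add(-534, a)) (Function('z')(a, T) = Mul(Add(a, Add(6, Mul(-5, 108))), Pow(Add(T, T), -1)) = Mul(Add(a, Add(6, -540)), Pow(Mul(2, T), -1)) = Mul(Add(a, -534), Mul(Rational(1, 2), Pow(T, -1))) = Mul(Add(-534, a), Mul(Rational(1, 2), Pow(T, -1))) = Mul(Rational(1, 2), Pow(T, -1), Add(-534, a)))
Pow(Add(Function('z')(21, -70), -7904), -1) = Pow(Add(Mul(Rational(1, 2), Pow(-70, -1), Add(-534, 21)), -7904), -1) = Pow(Add(Mul(Rational(1, 2), Rational(-1, 70), -513), -7904), -1) = Pow(Add(Rational(513, 140), -7904), -1) = Pow(Rational(-1106047, 140), -1) = Rational(-140, 1106047)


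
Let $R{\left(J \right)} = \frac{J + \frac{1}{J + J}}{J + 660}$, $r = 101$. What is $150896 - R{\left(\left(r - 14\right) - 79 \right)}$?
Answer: $\frac{1612776319}{10688} \approx 1.509 \cdot 10^{5}$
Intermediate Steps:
$R{\left(J \right)} = \frac{J + \frac{1}{2 J}}{660 + J}$
$150896 - R{\left(\left(r - 14\right) - 79 \right)} = 150896 - \frac{\frac{1}{2} + \left(\left(101 - 14\right) - 79\right)^{2}}{\left(\left(101 - 14\right) - 79\right) \left(660 + \left(\left(101 - 14\right) - 79\right)\right)} = 150896 - \frac{\frac{1}{2} + \left(87 - 79\right)^{2}}{\left(87 - 79\right) \left(660 + \left(87 - 79\right)\right)} = 150896 - \frac{\frac{1}{2} + 8^{2}}{8 \left(660 + 8\right)} = 150896 - \frac{\frac{1}{2} + 64}{8 \cdot 668} = 150896 - \frac{1}{8} \cdot \frac{1}{668} \cdot \frac{129}{2} = 150896 - \frac{129}{10688} = \frac{1612776319}{10688}$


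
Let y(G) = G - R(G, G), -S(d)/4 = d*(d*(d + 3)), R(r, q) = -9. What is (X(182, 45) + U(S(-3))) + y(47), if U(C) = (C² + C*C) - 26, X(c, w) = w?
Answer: 75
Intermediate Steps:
S(d) = -4*d²*(3 + d) (S(d) = -4*d*d*(d + 3) = -4*d*d*(3 + d) = -4*d²*(3 + d))
y(G) = 9 + G (y(G) = G - 1*(-9) = G + 9 = 9 + G)
U(C) = -26 + 2*C² (U(C) = (C² + C²) - 26 = 2*C² - 26 = -26 + 2*C²)
(X(182, 45) + U(S(-3))) + y(47) = (45 + (-26 + 2*(4*(-3)²*(-3 - 1*(-3)))²)) + (9 + 47) = (45 + (-26 + 2*(4*9*(-3 + 3))²)) + 56 = (45 + (-26 + 2*(4*9*0)²)) + 56 = (45 + (-26 + 2*0²)) + 56 = (45 + (-26 + 2*0)) + 56 = (45 + (-26 + 0)) + 56 = (45 - 26) + 56 = 19 + 56 = 75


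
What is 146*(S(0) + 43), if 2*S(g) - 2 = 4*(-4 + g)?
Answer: 5256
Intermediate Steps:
S(g) = -7 + 2*g (S(g) = 1 + (4*(-4 + g))/2 = 1 + (-16 + 4*g)/2 = 1 + (-8 + 2*g) = -7 + 2*g)
146*(S(0) + 43) = 146*((-7 + 2*0) + 43) = 146*((-7 + 0) + 43) = 146*(-7 + 43) = 146*36 = 5256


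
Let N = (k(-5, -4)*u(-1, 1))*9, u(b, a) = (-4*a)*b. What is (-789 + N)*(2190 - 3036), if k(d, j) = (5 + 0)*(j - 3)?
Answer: 1733454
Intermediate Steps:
u(b, a) = -4*a*b
k(d, j) = -15 + 5*j (k(d, j) = 5*(-3 + j) = -15 + 5*j)
N = -1260 (N = ((-15 + 5*(-4))*(-4*1*(-1)))*9 = ((-15 - 20)*4)*9 = -35*4*9 = -140*9 = -1260)
(-789 + N)*(2190 - 3036) = (-789 - 1260)*(2190 - 3036) = -2049*(-846) = 1733454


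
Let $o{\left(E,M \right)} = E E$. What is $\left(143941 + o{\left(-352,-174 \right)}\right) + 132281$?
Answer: $400126$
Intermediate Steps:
$o{\left(E,M \right)} = E^{2}$
$\left(143941 + o{\left(-352,-174 \right)}\right) + 132281 = \left(143941 + \left(-352\right)^{2}\right) + 132281 = \left(143941 + 123904\right) + 132281 = 267845 + 132281 = 400126$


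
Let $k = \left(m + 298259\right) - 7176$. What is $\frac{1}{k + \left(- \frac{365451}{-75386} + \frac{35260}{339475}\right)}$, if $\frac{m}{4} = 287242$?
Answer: $\frac{5118332470}{7370685135673687} \approx 6.9442 \cdot 10^{-7}$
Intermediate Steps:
$m = 1148968$ ($m = 4 \cdot 287242 = 1148968$)
$k = 1440051$ ($k = \left(1148968 + 298259\right) - 7176 = 1447227 - 7176 = 1440051$)
$\frac{1}{k + \left(- \frac{365451}{-75386} + \frac{35260}{339475}\right)} = \frac{1}{1440051 + \left(- \frac{365451}{-75386} + \frac{35260}{339475}\right)} = \frac{1}{1440051 + \left(\left(-365451\right) \left(- \frac{1}{75386}\right) + 35260 \cdot \frac{1}{339475}\right)} = \frac{1}{1440051 + \left(\frac{365451}{75386} + \frac{7052}{67895}\right)} = \frac{1}{1440051 + \frac{25343917717}{5118332470}} = \frac{1}{\frac{7370685135673687}{5118332470}} = \frac{5118332470}{7370685135673687}$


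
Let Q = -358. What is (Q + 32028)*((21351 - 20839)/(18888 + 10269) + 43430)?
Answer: 40103373326740/29157 ≈ 1.3754e+9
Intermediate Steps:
(Q + 32028)*((21351 - 20839)/(18888 + 10269) + 43430) = (-358 + 32028)*((21351 - 20839)/(18888 + 10269) + 43430) = 31670*(512/29157 + 43430) = 31670*(1266289022/29157) = 40103373326740/29157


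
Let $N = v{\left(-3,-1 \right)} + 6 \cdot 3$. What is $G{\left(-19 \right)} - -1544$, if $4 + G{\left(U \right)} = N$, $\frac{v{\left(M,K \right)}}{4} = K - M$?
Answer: $1566$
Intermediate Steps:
$v{\left(M,K \right)} = - 4 M + 4 K$ ($v{\left(M,K \right)} = 4 \left(K - M\right) = - 4 M + 4 K$)
$N = 26$ ($N = \left(\left(-4\right) \left(-3\right) + 4 \left(-1\right)\right) + 6 \cdot 3 = \left(12 - 4\right) + 18 = 8 + 18 = 26$)
$G{\left(U \right)} = 22$ ($G{\left(U \right)} = -4 + 26 = 22$)
$G{\left(-19 \right)} - -1544 = 22 - -1544 = 22 + 1544 = 1566$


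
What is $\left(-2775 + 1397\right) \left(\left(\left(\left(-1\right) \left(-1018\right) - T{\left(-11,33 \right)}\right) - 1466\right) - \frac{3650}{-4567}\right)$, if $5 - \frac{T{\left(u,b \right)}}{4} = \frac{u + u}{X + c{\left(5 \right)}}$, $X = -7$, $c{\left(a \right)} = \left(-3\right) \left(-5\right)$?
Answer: $\frac{3009473454}{4567} \approx 6.5896 \cdot 10^{5}$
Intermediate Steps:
$c{\left(a \right)} = 15$
$T{\left(u,b \right)} = 20 - u$ ($T{\left(u,b \right)} = 20 - 4 \frac{u + u}{-7 + 15} = 20 - 4 \frac{2 u}{8} = 20 - 4 \cdot 2 u \frac{1}{8} = 20 - 4 \frac{u}{4} = 20 - u$)
$\left(-2775 + 1397\right) \left(\left(\left(\left(-1\right) \left(-1018\right) - T{\left(-11,33 \right)}\right) - 1466\right) - \frac{3650}{-4567}\right) = \left(-2775 + 1397\right) \left(\left(\left(\left(-1\right) \left(-1018\right) - \left(20 - -11\right)\right) - 1466\right) - \frac{3650}{-4567}\right) = - 1378 \left(\left(\left(1018 - \left(20 + 11\right)\right) - 1466\right) - - \frac{3650}{4567}\right) = - 1378 \left(\left(\left(1018 - 31\right) - 1466\right) + \frac{3650}{4567}\right) = - 1378 \left(\left(987 - 1466\right) + \frac{3650}{4567}\right) = - 1378 \left(-479 + \frac{3650}{4567}\right) = \left(-1378\right) \left(- \frac{2183943}{4567}\right) = \frac{3009473454}{4567}$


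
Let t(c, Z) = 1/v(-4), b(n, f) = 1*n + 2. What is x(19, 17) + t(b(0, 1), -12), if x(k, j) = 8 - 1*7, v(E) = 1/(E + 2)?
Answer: -1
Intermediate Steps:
v(E) = 1/(2 + E)
b(n, f) = 2 + n (b(n, f) = n + 2 = 2 + n)
x(k, j) = 1 (x(k, j) = 8 - 7 = 1)
t(c, Z) = -2 (t(c, Z) = 1/(1/(2 - 4)) = 1/(1/(-2)) = 1/(-1/2) = -2)
x(19, 17) + t(b(0, 1), -12) = 1 - 2 = -1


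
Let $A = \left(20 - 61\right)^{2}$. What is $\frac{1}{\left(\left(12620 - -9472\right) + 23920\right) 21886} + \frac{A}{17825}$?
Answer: $\frac{54606398007}{579035713400} \approx 0.094306$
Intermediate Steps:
$A = 1681$ ($A = \left(-41\right)^{2} = 1681$)
$\frac{1}{\left(\left(12620 - -9472\right) + 23920\right) 21886} + \frac{A}{17825} = \frac{1}{\left(\left(12620 - -9472\right) + 23920\right) 21886} + \frac{1681}{17825} = \frac{1}{\left(12620 + 9472\right) + 23920} \cdot \frac{1}{21886} + 1681 \cdot \frac{1}{17825} = \frac{1}{22092 + 23920} \cdot \frac{1}{21886} + \frac{1681}{17825} = \frac{1}{46012} \cdot \frac{1}{21886} + \frac{1681}{17825} = \frac{1}{1007018632} + \frac{1681}{17825} = \frac{54606398007}{579035713400}$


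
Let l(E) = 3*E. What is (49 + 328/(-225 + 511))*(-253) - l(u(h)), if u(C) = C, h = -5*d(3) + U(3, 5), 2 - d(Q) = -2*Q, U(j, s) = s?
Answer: -163568/13 ≈ -12582.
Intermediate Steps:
d(Q) = 2 + 2*Q (d(Q) = 2 - (-2)*Q = 2 + 2*Q)
h = -35 (h = -5*(2 + 2*3) + 5 = -5*(2 + 6) + 5 = -5*8 + 5 = -40 + 5 = -35)
(49 + 328/(-225 + 511))*(-253) - l(u(h)) = (49 + 328/(-225 + 511))*(-253) - 3*(-35) = (49 + 328/286)*(-253) - 1*(-105) = (49 + 328*(1/286))*(-253) + 105 = (49 + 164/143)*(-253) + 105 = (7171/143)*(-253) + 105 = -164933/13 + 105 = -163568/13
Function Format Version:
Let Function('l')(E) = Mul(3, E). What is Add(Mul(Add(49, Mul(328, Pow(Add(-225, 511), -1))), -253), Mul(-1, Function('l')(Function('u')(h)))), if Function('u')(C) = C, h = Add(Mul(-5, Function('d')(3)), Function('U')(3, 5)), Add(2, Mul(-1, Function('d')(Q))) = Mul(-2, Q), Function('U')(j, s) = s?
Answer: Rational(-163568, 13) ≈ -12582.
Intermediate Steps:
Function('d')(Q) = Add(2, Mul(2, Q)) (Function('d')(Q) = Add(2, Mul(-1, Mul(-2, Q))) = Add(2, Mul(2, Q)))
h = -35 (h = Add(Mul(-5, Add(2, Mul(2, 3))), 5) = Add(Mul(-5, Add(2, 6)), 5) = Add(Mul(-5, 8), 5) = Add(-40, 5) = -35)
Add(Mul(Add(49, Mul(328, Pow(Add(-225, 511), -1))), -253), Mul(-1, Function('l')(Function('u')(h)))) = Add(Mul(Add(49, Mul(328, Pow(Add(-225, 511), -1))), -253), Mul(-1, Mul(3, -35))) = Add(Mul(Add(49, Mul(328, Pow(286, -1))), -253), Mul(-1, -105)) = Add(Mul(Add(49, Mul(328, Rational(1, 286))), -253), 105) = Add(Mul(Add(49, Rational(164, 143)), -253), 105) = Add(Mul(Rational(7171, 143), -253), 105) = Add(Rational(-164933, 13), 105) = Rational(-163568, 13)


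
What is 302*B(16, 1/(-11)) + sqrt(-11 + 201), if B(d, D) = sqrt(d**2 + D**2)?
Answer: sqrt(190) + 302*sqrt(30977)/11 ≈ 4845.9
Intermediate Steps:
B(d, D) = sqrt(D**2 + d**2)
302*B(16, 1/(-11)) + sqrt(-11 + 201) = 302*sqrt((1/(-11))**2 + 16**2) + sqrt(-11 + 201) = 302*sqrt((-1/11)**2 + 256) + sqrt(190) = 302*sqrt(1/121 + 256) + sqrt(190) = 302*sqrt(30977/121) + sqrt(190) = 302*(sqrt(30977)/11) + sqrt(190) = 302*sqrt(30977)/11 + sqrt(190) = sqrt(190) + 302*sqrt(30977)/11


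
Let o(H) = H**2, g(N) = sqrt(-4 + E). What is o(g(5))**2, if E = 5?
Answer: 1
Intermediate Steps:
g(N) = 1 (g(N) = sqrt(-4 + 5) = sqrt(1) = 1)
o(g(5))**2 = (1**2)**2 = 1**2 = 1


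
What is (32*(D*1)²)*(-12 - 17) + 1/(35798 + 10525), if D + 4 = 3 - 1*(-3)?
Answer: -171950975/46323 ≈ -3712.0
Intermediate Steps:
D = 2 (D = -4 + (3 - 1*(-3)) = -4 + (3 + 3) = -4 + 6 = 2)
(32*(D*1)²)*(-12 - 17) + 1/(35798 + 10525) = (32*(2*1)²)*(-12 - 17) + 1/(35798 + 10525) = (32*2²)*(-29) + 1/46323 = (32*4)*(-29) + 1/46323 = 128*(-29) + 1/46323 = -3712 + 1/46323 = -171950975/46323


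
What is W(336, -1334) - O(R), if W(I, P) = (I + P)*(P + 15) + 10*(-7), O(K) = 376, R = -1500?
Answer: 1315916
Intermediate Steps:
W(I, P) = -70 + (15 + P)*(I + P) (W(I, P) = (I + P)*(15 + P) - 70 = (15 + P)*(I + P) - 70 = -70 + (15 + P)*(I + P))
W(336, -1334) - O(R) = (-70 + (-1334)² + 15*336 + 15*(-1334) + 336*(-1334)) - 1*376 = (-70 + 1779556 + 5040 - 20010 - 448224) - 376 = 1316292 - 376 = 1315916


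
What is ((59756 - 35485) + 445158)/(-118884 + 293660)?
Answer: 469429/174776 ≈ 2.6859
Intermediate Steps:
((59756 - 35485) + 445158)/(-118884 + 293660) = (24271 + 445158)/174776 = 469429*(1/174776) = 469429/174776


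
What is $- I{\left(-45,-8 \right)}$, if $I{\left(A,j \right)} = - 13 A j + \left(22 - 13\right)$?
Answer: $4671$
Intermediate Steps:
$I{\left(A,j \right)} = 9 - 13 A j$ ($I{\left(A,j \right)} = - 13 A j + 9 = 9 - 13 A j$)
$- I{\left(-45,-8 \right)} = - (9 - \left(-585\right) \left(-8\right)) = - (9 - 4680) = \left(-1\right) \left(-4671\right) = 4671$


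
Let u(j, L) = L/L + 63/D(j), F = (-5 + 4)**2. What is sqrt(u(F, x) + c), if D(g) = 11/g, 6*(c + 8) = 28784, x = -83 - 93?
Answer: 7*sqrt(106590)/33 ≈ 69.254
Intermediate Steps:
x = -176
F = 1 (F = (-1)**2 = 1)
c = 14368/3 (c = -8 + (1/6)*28784 = -8 + 14392/3 = 14368/3 ≈ 4789.3)
u(j, L) = 1 + 63*j/11 (u(j, L) = L/L + 63/((11/j)) = 1 + 63*(j/11) = 1 + 63*j/11)
sqrt(u(F, x) + c) = sqrt((1 + (63/11)*1) + 14368/3) = sqrt((1 + 63/11) + 14368/3) = sqrt(74/11 + 14368/3) = sqrt(158270/33) = 7*sqrt(106590)/33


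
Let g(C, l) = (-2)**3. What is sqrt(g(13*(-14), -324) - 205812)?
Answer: 2*I*sqrt(51455) ≈ 453.67*I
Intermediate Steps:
g(C, l) = -8
sqrt(g(13*(-14), -324) - 205812) = sqrt(-8 - 205812) = sqrt(-205820) = 2*I*sqrt(51455)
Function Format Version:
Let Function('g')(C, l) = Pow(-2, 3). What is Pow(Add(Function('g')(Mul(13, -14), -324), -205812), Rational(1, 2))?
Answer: Mul(2, I, Pow(51455, Rational(1, 2))) ≈ Mul(453.67, I)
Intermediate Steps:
Function('g')(C, l) = -8
Pow(Add(Function('g')(Mul(13, -14), -324), -205812), Rational(1, 2)) = Pow(Add(-8, -205812), Rational(1, 2)) = Pow(-205820, Rational(1, 2)) = Mul(2, I, Pow(51455, Rational(1, 2)))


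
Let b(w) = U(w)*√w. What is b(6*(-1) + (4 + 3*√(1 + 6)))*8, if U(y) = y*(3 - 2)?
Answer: 8*(-2 + 3*√7)^(3/2) ≈ 115.74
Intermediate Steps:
U(y) = y (U(y) = y*1 = y)
b(w) = w^(3/2) (b(w) = w*√w = w^(3/2))
b(6*(-1) + (4 + 3*√(1 + 6)))*8 = (6*(-1) + (4 + 3*√(1 + 6)))^(3/2)*8 = (-6 + (4 + 3*√7))^(3/2)*8 = (-2 + 3*√7)^(3/2)*8 = 8*(-2 + 3*√7)^(3/2)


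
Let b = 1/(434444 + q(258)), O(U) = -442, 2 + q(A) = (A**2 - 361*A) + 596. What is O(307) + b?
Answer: -180541087/408464 ≈ -442.00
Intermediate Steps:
q(A) = 594 + A**2 - 361*A (q(A) = -2 + ((A**2 - 361*A) + 596) = -2 + (596 + A**2 - 361*A) = 594 + A**2 - 361*A)
b = 1/408464 (b = 1/(434444 + (594 + 258**2 - 361*258)) = 1/(434444 + (594 + 66564 - 93138)) = 1/(434444 - 25980) = 1/408464 ≈ 2.4482e-6)
O(307) + b = -442 + 1/408464 = -180541087/408464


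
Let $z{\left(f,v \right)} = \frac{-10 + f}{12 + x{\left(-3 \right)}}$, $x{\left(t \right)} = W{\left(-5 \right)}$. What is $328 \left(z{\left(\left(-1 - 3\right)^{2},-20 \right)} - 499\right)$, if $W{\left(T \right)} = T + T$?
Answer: $-162688$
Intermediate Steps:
$W{\left(T \right)} = 2 T$
$x{\left(t \right)} = -10$ ($x{\left(t \right)} = 2 \left(-5\right) = -10$)
$z{\left(f,v \right)} = -5 + \frac{f}{2}$ ($z{\left(f,v \right)} = \frac{-10 + f}{12 - 10} = \frac{-10 + f}{2} = \left(-10 + f\right) \frac{1}{2} = -5 + \frac{f}{2}$)
$328 \left(z{\left(\left(-1 - 3\right)^{2},-20 \right)} - 499\right) = 328 \left(\left(-5 + \frac{\left(-1 - 3\right)^{2}}{2}\right) - 499\right) = 328 \left(\left(-5 + \frac{\left(-4\right)^{2}}{2}\right) - 499\right) = 328 \left(\left(-5 + \frac{1}{2} \cdot 16\right) - 499\right) = 328 \left(\left(-5 + 8\right) - 499\right) = 328 \left(3 - 499\right) = 328 \left(-496\right) = -162688$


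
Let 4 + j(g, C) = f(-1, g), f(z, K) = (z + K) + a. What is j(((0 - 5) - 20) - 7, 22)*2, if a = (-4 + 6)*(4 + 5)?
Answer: -38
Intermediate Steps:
a = 18 (a = 2*9 = 18)
f(z, K) = 18 + K + z (f(z, K) = (z + K) + 18 = (K + z) + 18 = 18 + K + z)
j(g, C) = 13 + g (j(g, C) = -4 + (18 + g - 1) = -4 + (17 + g) = 13 + g)
j(((0 - 5) - 20) - 7, 22)*2 = (13 + (((0 - 5) - 20) - 7))*2 = (13 + ((-5 - 20) - 7))*2 = (13 + (-25 - 7))*2 = (13 - 32)*2 = -19*2 = -38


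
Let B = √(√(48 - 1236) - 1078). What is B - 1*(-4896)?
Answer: 4896 + √(-1078 + 6*I*√33) ≈ 4896.5 + 32.837*I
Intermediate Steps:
B = √(-1078 + 6*I*√33) (B = √(√(-1188) - 1078) = √(6*I*√33 - 1078) = √(-1078 + 6*I*√33) ≈ 0.5248 + 32.837*I)
B - 1*(-4896) = √(-1078 + 6*I*√33) - 1*(-4896) = √(-1078 + 6*I*√33) + 4896 = 4896 + √(-1078 + 6*I*√33)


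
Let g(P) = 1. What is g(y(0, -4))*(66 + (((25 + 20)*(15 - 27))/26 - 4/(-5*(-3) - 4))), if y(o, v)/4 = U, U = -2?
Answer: 6416/143 ≈ 44.867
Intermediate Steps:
y(o, v) = -8 (y(o, v) = 4*(-2) = -8)
g(y(0, -4))*(66 + (((25 + 20)*(15 - 27))/26 - 4/(-5*(-3) - 4))) = 1*(66 + (((25 + 20)*(15 - 27))/26 - 4/(-5*(-3) - 4))) = 1*(66 + ((45*(-12))*(1/26) - 4/(15 - 4))) = 1*(66 + (-540*1/26 - 4/11)) = 1*(66 + (-270/13 - 4*1/11)) = 1*(66 + (-270/13 - 4/11)) = 1*(66 - 3022/143) = 1*(6416/143) = 6416/143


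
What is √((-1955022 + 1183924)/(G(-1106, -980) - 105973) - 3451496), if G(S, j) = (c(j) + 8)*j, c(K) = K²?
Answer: 5*I*√122328837035007873973878/941305813 ≈ 1857.8*I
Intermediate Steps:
G(S, j) = j*(8 + j²) (G(S, j) = (j² + 8)*j = (8 + j²)*j = j*(8 + j²))
√((-1955022 + 1183924)/(G(-1106, -980) - 105973) - 3451496) = √((-1955022 + 1183924)/(-980*(8 + (-980)²) - 105973) - 3451496) = √(-771098/(-980*(8 + 960400) - 105973) - 3451496) = √(-771098/(-980*960408 - 105973) - 3451496) = √(-771098/(-941199840 - 105973) - 3451496) = √(-771098/(-941305813) - 3451496) = √(-771098*(-1/941305813) - 3451496) = √(771098/941305813 - 3451496) = √(-3248913247575150/941305813) = 5*I*√122328837035007873973878/941305813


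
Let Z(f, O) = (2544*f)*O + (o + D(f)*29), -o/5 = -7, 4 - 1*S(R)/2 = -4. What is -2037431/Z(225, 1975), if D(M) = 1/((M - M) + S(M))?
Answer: -32598896/18087840589 ≈ -0.0018023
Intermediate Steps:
S(R) = 16 (S(R) = 8 - 2*(-4) = 8 + 8 = 16)
D(M) = 1/16 (D(M) = 1/((M - M) + 16) = 1/(0 + 16) = 1/16)
o = 35 (o = -5*(-7) = 35)
Z(f, O) = 589/16 + 2544*O*f (Z(f, O) = (2544*f)*O + (35 + (1/16)*29) = 2544*O*f + (35 + 29/16) = 2544*O*f + 589/16 = 589/16 + 2544*O*f)
-2037431/Z(225, 1975) = -2037431/(589/16 + 2544*1975*225) = -2037431/(589/16 + 1130490000) = -2037431/18087840589/16 = -2037431*16/18087840589 = -32598896/18087840589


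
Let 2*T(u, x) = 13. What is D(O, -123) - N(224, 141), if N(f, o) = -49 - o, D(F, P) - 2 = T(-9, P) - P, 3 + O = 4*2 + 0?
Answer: 643/2 ≈ 321.50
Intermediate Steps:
T(u, x) = 13/2 (T(u, x) = (½)*13 = 13/2)
O = 5 (O = -3 + (4*2 + 0) = -3 + (8 + 0) = -3 + 8 = 5)
D(F, P) = 17/2 - P (D(F, P) = 2 + (13/2 - P) = 17/2 - P)
D(O, -123) - N(224, 141) = (17/2 - 1*(-123)) - (-49 - 1*141) = (17/2 + 123) - (-49 - 141) = 263/2 - 1*(-190) = 263/2 + 190 = 643/2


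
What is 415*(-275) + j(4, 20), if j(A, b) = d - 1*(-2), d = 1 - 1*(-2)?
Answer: -114120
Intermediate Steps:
d = 3 (d = 1 + 2 = 3)
j(A, b) = 5 (j(A, b) = 3 - 1*(-2) = 3 + 2 = 5)
415*(-275) + j(4, 20) = 415*(-275) + 5 = -114125 + 5 = -114120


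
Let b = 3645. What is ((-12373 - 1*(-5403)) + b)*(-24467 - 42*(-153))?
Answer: 59986325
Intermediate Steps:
((-12373 - 1*(-5403)) + b)*(-24467 - 42*(-153)) = ((-12373 - 1*(-5403)) + 3645)*(-24467 - 42*(-153)) = ((-12373 + 5403) + 3645)*(-24467 + 6426) = (-6970 + 3645)*(-18041) = -3325*(-18041) = 59986325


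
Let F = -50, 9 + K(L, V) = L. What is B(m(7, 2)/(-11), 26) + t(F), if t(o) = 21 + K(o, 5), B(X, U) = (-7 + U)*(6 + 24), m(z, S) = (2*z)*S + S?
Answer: 532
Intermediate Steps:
m(z, S) = S + 2*S*z (m(z, S) = 2*S*z + S = S + 2*S*z)
K(L, V) = -9 + L
B(X, U) = -210 + 30*U (B(X, U) = (-7 + U)*30 = -210 + 30*U)
t(o) = 12 + o (t(o) = 21 + (-9 + o) = 12 + o)
B(m(7, 2)/(-11), 26) + t(F) = (-210 + 30*26) + (12 - 50) = (-210 + 780) - 38 = 570 - 38 = 532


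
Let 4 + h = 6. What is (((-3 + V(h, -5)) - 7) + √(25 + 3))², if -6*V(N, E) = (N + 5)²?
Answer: 12889/36 - 218*√7/3 ≈ 165.77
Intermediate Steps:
h = 2 (h = -4 + 6 = 2)
V(N, E) = -(5 + N)²/6 (V(N, E) = -(N + 5)²/6 = -(5 + N)²/6)
(((-3 + V(h, -5)) - 7) + √(25 + 3))² = (((-3 - (5 + 2)²/6) - 7) + √(25 + 3))² = (((-3 - ⅙*7²) - 7) + √28)² = (((-3 - ⅙*49) - 7) + 2*√7)² = (((-3 - 49/6) - 7) + 2*√7)² = ((-67/6 - 7) + 2*√7)² = (-109/6 + 2*√7)²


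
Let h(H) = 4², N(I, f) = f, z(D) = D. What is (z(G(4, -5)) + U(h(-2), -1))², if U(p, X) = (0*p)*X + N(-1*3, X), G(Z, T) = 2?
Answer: 1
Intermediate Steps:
h(H) = 16
U(p, X) = X (U(p, X) = (0*p)*X + X = 0*X + X = 0 + X = X)
(z(G(4, -5)) + U(h(-2), -1))² = (2 - 1)² = 1² = 1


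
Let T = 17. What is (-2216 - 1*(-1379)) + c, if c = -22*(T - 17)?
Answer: -837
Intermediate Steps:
c = 0 (c = -22*(17 - 17) = -22*0 = 0)
(-2216 - 1*(-1379)) + c = (-2216 - 1*(-1379)) + 0 = (-2216 + 1379) + 0 = -837 + 0 = -837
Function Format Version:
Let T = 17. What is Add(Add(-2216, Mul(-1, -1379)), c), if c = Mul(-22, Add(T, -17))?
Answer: -837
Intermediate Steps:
c = 0 (c = Mul(-22, Add(17, -17)) = Mul(-22, 0) = 0)
Add(Add(-2216, Mul(-1, -1379)), c) = Add(Add(-2216, Mul(-1, -1379)), 0) = Add(Add(-2216, 1379), 0) = Add(-837, 0) = -837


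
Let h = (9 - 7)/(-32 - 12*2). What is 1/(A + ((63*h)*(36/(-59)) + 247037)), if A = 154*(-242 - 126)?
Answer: 59/11231616 ≈ 5.2530e-6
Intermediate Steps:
h = -1/28 (h = 2/(-32 - 24) = 2/(-56) = 2*(-1/56) = -1/28 ≈ -0.035714)
A = -56672 (A = 154*(-368) = -56672)
1/(A + ((63*h)*(36/(-59)) + 247037)) = 1/(-56672 + ((63*(-1/28))*(36/(-59)) + 247037)) = 1/(-56672 + (-81*(-1)/59 + 247037)) = 1/(-56672 + (-9/4*(-36/59) + 247037)) = 1/(-56672 + (81/59 + 247037)) = 1/(-56672 + 14575264/59) = 1/(11231616/59) = 59/11231616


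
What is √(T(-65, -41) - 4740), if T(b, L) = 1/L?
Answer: I*√7967981/41 ≈ 68.848*I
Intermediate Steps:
√(T(-65, -41) - 4740) = √(1/(-41) - 4740) = √(-1/41 - 4740) = √(-194341/41) = I*√7967981/41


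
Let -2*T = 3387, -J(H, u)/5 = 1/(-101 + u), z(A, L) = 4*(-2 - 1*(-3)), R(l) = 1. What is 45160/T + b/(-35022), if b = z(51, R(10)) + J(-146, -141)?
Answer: -226009613/8475324 ≈ -26.667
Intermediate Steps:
z(A, L) = 4 (z(A, L) = 4*(-2 + 3) = 4*1 = 4)
J(H, u) = -5/(-101 + u)
T = -3387/2 (T = -½*3387 = -3387/2 ≈ -1693.5)
b = 973/242 (b = 4 - 5/(-101 - 141) = 4 - 5/(-242) = 4 - 5*(-1/242) = 4 + 5/242 = 973/242 ≈ 4.0207)
45160/T + b/(-35022) = 45160/(-3387/2) + (973/242)/(-35022) = 45160*(-2/3387) + (973/242)*(-1/35022) = -80/3 - 973/8475324 = -226009613/8475324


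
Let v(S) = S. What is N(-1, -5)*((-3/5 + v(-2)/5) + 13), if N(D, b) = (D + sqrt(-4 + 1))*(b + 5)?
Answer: 0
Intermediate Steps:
N(D, b) = (5 + b)*(D + I*sqrt(3)) (N(D, b) = (D + sqrt(-3))*(5 + b) = (D + I*sqrt(3))*(5 + b) = (5 + b)*(D + I*sqrt(3)))
N(-1, -5)*((-3/5 + v(-2)/5) + 13) = (5*(-1) - 1*(-5) + 5*I*sqrt(3) + I*(-5)*sqrt(3))*((-3/5 - 2/5) + 13) = (-5 + 5 + 5*I*sqrt(3) - 5*I*sqrt(3))*((-3*1/5 - 2*1/5) + 13) = 0*((-3/5 - 2/5) + 13) = 0*(-1 + 13) = 0*12 = 0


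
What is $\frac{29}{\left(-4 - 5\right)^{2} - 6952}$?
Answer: $- \frac{29}{6871} \approx -0.0042206$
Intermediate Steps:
$\frac{29}{\left(-4 - 5\right)^{2} - 6952} = \frac{29}{\left(-9\right)^{2} - 6952} = \frac{29}{81 - 6952} = \frac{29}{-6871} = 29 \left(- \frac{1}{6871}\right) = - \frac{29}{6871}$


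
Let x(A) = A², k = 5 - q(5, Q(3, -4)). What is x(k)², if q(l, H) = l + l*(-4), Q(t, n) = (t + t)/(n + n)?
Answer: 160000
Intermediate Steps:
Q(t, n) = t/n (Q(t, n) = (2*t)/((2*n)) = (2*t)*(1/(2*n)) = t/n)
q(l, H) = -3*l (q(l, H) = l - 4*l = -3*l)
k = 20 (k = 5 - (-3)*5 = 5 - 1*(-15) = 5 + 15 = 20)
x(k)² = (20²)² = 400² = 160000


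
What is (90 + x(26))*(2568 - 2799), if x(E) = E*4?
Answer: -44814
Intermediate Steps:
x(E) = 4*E
(90 + x(26))*(2568 - 2799) = (90 + 4*26)*(2568 - 2799) = (90 + 104)*(-231) = 194*(-231) = -44814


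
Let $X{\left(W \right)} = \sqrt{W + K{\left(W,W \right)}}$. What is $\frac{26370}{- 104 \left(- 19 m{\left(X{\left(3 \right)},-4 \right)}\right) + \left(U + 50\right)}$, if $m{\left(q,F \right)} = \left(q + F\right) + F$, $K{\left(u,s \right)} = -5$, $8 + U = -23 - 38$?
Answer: $- \frac{7322070}{4531633} - \frac{914160 i \sqrt{2}}{4531633} \approx -1.6158 - 0.28529 i$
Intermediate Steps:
$U = -69$ ($U = -8 - 61 = -69$)
$X{\left(W \right)} = \sqrt{-5 + W}$ ($X{\left(W \right)} = \sqrt{W - 5} = \sqrt{-5 + W}$)
$m{\left(q,F \right)} = q + 2 F$ ($m{\left(q,F \right)} = \left(F + q\right) + F = q + 2 F$)
$\frac{26370}{- 104 \left(- 19 m{\left(X{\left(3 \right)},-4 \right)}\right) + \left(U + 50\right)} = \frac{26370}{- 104 \left(- 19 \left(\sqrt{-5 + 3} + 2 \left(-4\right)\right)\right) + \left(-69 + 50\right)} = \frac{26370}{- 104 \left(- 19 \left(\sqrt{-2} - 8\right)\right) - 19} = \frac{26370}{- 104 \left(- 19 \left(i \sqrt{2} - 8\right)\right) - 19} = \frac{26370}{- 104 \left(- 19 \left(-8 + i \sqrt{2}\right)\right) - 19} = \frac{26370}{- 104 \left(152 - 19 i \sqrt{2}\right) - 19} = \frac{26370}{\left(-15808 + 1976 i \sqrt{2}\right) - 19} = \frac{26370}{-15827 + 1976 i \sqrt{2}}$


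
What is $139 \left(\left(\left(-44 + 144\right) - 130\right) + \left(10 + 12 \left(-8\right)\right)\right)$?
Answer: $-16124$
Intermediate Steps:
$139 \left(\left(\left(-44 + 144\right) - 130\right) + \left(10 + 12 \left(-8\right)\right)\right) = 139 \left(\left(100 - 130\right) + \left(10 - 96\right)\right) = 139 \left(-30 - 86\right) = 139 \left(-116\right) = -16124$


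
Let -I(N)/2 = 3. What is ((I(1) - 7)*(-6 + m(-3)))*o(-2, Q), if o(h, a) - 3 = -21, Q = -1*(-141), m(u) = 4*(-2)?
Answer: -3276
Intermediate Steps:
m(u) = -8
Q = 141
I(N) = -6 (I(N) = -2*3 = -6)
o(h, a) = -18 (o(h, a) = 3 - 21 = -18)
((I(1) - 7)*(-6 + m(-3)))*o(-2, Q) = ((-6 - 7)*(-6 - 8))*(-18) = -13*(-14)*(-18) = 182*(-18) = -3276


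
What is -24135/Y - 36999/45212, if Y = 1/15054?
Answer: -16426798684479/45212 ≈ -3.6333e+8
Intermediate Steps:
Y = 1/15054 ≈ 6.6428e-5
-24135/Y - 36999/45212 = -24135/1/15054 - 36999/45212 = -24135*15054 - 36999*1/45212 = -363328290 - 36999/45212 = -16426798684479/45212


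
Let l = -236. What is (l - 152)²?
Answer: 150544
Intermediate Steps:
(l - 152)² = (-236 - 152)² = (-388)² = 150544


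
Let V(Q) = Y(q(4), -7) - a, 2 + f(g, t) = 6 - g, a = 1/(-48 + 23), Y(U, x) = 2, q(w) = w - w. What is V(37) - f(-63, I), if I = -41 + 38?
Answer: -1624/25 ≈ -64.960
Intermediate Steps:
q(w) = 0
I = -3
a = -1/25 (a = 1/(-25) = -1/25 ≈ -0.040000)
f(g, t) = 4 - g (f(g, t) = -2 + (6 - g) = 4 - g)
V(Q) = 51/25 (V(Q) = 2 - 1*(-1/25) = 2 + 1/25 = 51/25)
V(37) - f(-63, I) = 51/25 - (4 - 1*(-63)) = 51/25 - (4 + 63) = 51/25 - 1*67 = 51/25 - 67 = -1624/25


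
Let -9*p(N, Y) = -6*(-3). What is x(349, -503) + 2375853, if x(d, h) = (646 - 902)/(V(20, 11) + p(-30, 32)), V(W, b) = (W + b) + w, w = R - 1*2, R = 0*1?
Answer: 64147775/27 ≈ 2.3758e+6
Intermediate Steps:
R = 0
p(N, Y) = -2 (p(N, Y) = -(-2)*(-3)/3 = -⅑*18 = -2)
w = -2 (w = 0 - 1*2 = 0 - 2 = -2)
V(W, b) = -2 + W + b (V(W, b) = (W + b) - 2 = -2 + W + b)
x(d, h) = -256/27 (x(d, h) = (646 - 902)/((-2 + 20 + 11) - 2) = -256/(29 - 2) = -256/27)
x(349, -503) + 2375853 = -256/27 + 2375853 = 64147775/27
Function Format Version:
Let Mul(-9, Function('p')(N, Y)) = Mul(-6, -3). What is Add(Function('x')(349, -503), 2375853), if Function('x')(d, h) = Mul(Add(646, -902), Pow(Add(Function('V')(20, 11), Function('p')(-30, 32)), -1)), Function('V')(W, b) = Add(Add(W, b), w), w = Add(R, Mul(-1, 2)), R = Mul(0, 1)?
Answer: Rational(64147775, 27) ≈ 2.3758e+6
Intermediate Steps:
R = 0
Function('p')(N, Y) = -2 (Function('p')(N, Y) = Mul(Rational(-1, 9), Mul(-6, -3)) = Mul(Rational(-1, 9), 18) = -2)
w = -2 (w = Add(0, Mul(-1, 2)) = Add(0, -2) = -2)
Function('V')(W, b) = Add(-2, W, b) (Function('V')(W, b) = Add(Add(W, b), -2) = Add(-2, W, b))
Function('x')(d, h) = Rational(-256, 27) (Function('x')(d, h) = Mul(Add(646, -902), Pow(Add(Add(-2, 20, 11), -2), -1)) = Mul(-256, Pow(Add(29, -2), -1)) = Mul(-256, Pow(27, -1)) = Mul(-256, Rational(1, 27)) = Rational(-256, 27))
Add(Function('x')(349, -503), 2375853) = Add(Rational(-256, 27), 2375853) = Rational(64147775, 27)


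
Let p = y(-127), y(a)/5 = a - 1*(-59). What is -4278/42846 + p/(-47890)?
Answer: -3171763/34198249 ≈ -0.092746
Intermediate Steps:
y(a) = 295 + 5*a (y(a) = 5*(a - 1*(-59)) = 5*(a + 59) = 5*(59 + a) = 295 + 5*a)
p = -340 (p = 295 + 5*(-127) = 295 - 635 = -340)
-4278/42846 + p/(-47890) = -4278/42846 - 340/(-47890) = -4278*1/42846 - 340*(-1/47890) = -713/7141 + 34/4789 = -3171763/34198249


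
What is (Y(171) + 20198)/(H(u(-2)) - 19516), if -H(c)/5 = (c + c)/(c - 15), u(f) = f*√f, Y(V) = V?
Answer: 20369*(-2*√2 + 15*I)/(4*(-73185*I + 9763*√2)) ≈ -1.0437 + 9.7376e-5*I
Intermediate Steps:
u(f) = f^(3/2)
H(c) = -10*c/(-15 + c) (H(c) = -5*(c + c)/(c - 15) = -5*2*c/(-15 + c) = -10*c/(-15 + c))
(Y(171) + 20198)/(H(u(-2)) - 19516) = (171 + 20198)/(-10*(-2)^(3/2)/(-15 + (-2)^(3/2)) - 19516) = 20369/(-10*(-2*I*√2)/(-15 - 2*I*√2) - 19516) = 20369/(20*I*√2/(-15 - 2*I*√2) - 19516) = 20369/(-19516 + 20*I*√2/(-15 - 2*I*√2))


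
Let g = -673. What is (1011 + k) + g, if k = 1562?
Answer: 1900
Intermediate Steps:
(1011 + k) + g = (1011 + 1562) - 673 = 2573 - 673 = 1900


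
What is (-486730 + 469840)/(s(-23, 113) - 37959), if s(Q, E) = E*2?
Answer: 16890/37733 ≈ 0.44762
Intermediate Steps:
s(Q, E) = 2*E
(-486730 + 469840)/(s(-23, 113) - 37959) = (-486730 + 469840)/(2*113 - 37959) = -16890/(226 - 37959) = -16890/(-37733) = -16890*(-1/37733) = 16890/37733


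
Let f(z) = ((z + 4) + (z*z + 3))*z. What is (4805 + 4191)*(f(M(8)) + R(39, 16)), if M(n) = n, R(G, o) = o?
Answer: 5829408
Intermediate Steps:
f(z) = z*(7 + z + z²) (f(z) = ((4 + z) + (z² + 3))*z = ((4 + z) + (3 + z²))*z = (7 + z + z²)*z = z*(7 + z + z²))
(4805 + 4191)*(f(M(8)) + R(39, 16)) = (4805 + 4191)*(8*(7 + 8 + 8²) + 16) = 8996*(8*(7 + 8 + 64) + 16) = 8996*(8*79 + 16) = 8996*(632 + 16) = 8996*648 = 5829408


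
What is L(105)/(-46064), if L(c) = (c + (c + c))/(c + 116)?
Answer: -315/10180144 ≈ -3.0943e-5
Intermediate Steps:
L(c) = 3*c/(116 + c) (L(c) = (c + 2*c)/(116 + c) = (3*c)/(116 + c) = 3*c/(116 + c))
L(105)/(-46064) = (3*105/(116 + 105))/(-46064) = (3*105/221)*(-1/46064) = (3*105*(1/221))*(-1/46064) = (315/221)*(-1/46064) = -315/10180144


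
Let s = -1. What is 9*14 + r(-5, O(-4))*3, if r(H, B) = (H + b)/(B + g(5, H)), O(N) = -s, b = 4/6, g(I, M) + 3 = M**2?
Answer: 2885/23 ≈ 125.43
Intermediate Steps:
g(I, M) = -3 + M**2
b = 2/3 (b = 4*(1/6) = 2/3 ≈ 0.66667)
O(N) = 1 (O(N) = -1*(-1) = 1)
r(H, B) = (2/3 + H)/(-3 + B + H**2) (r(H, B) = (H + 2/3)/(B + (-3 + H**2)) = (2/3 + H)/(-3 + B + H**2))
9*14 + r(-5, O(-4))*3 = 9*14 + ((2/3 - 5)/(-3 + 1 + (-5)**2))*3 = 126 + (-13/3/(-3 + 1 + 25))*3 = 126 + (-13/3/23)*3 = 126 + ((1/23)*(-13/3))*3 = 126 - 13/69*3 = 126 - 13/23 = 2885/23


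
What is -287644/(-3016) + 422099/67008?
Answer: 2568437467/25262016 ≈ 101.67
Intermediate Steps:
-287644/(-3016) + 422099/67008 = -287644*(-1/3016) + 422099*(1/67008) = 71911/754 + 422099/67008 = 2568437467/25262016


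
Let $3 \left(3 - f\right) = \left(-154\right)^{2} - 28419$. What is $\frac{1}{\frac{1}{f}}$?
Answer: $\frac{4712}{3} \approx 1570.7$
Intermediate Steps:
$f = \frac{4712}{3}$ ($f = 3 - \frac{\left(-154\right)^{2} - 28419}{3} = 3 - \frac{23716 - 28419}{3} = 3 - - \frac{4703}{3} = 3 + \frac{4703}{3} = \frac{4712}{3} \approx 1570.7$)
$\frac{1}{\frac{1}{f}} = \frac{1}{\frac{1}{\frac{4712}{3}}} = \frac{1}{\frac{3}{4712}} = \frac{4712}{3}$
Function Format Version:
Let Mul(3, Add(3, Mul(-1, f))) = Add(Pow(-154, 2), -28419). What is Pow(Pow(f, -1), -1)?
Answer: Rational(4712, 3) ≈ 1570.7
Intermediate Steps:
f = Rational(4712, 3) (f = Add(3, Mul(Rational(-1, 3), Add(Pow(-154, 2), -28419))) = Add(3, Mul(Rational(-1, 3), Add(23716, -28419))) = Add(3, Mul(Rational(-1, 3), -4703)) = Add(3, Rational(4703, 3)) = Rational(4712, 3) ≈ 1570.7)
Pow(Pow(f, -1), -1) = Pow(Pow(Rational(4712, 3), -1), -1) = Pow(Rational(3, 4712), -1) = Rational(4712, 3)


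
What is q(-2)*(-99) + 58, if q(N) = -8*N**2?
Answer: 3226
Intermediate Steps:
q(-2)*(-99) + 58 = -8*(-2)**2*(-99) + 58 = -8*4*(-99) + 58 = -32*(-99) + 58 = 3168 + 58 = 3226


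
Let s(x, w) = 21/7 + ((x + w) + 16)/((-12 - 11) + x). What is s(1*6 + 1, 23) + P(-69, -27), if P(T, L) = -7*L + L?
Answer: 1297/8 ≈ 162.13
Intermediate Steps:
P(T, L) = -6*L
s(x, w) = 3 + (16 + w + x)/(-23 + x) (s(x, w) = 21*(1/7) + ((w + x) + 16)/(-23 + x) = 3 + (16 + w + x)/(-23 + x))
s(1*6 + 1, 23) + P(-69, -27) = (-53 + 23 + 4*(1*6 + 1))/(-23 + (1*6 + 1)) - 6*(-27) = (-53 + 23 + 4*(6 + 1))/(-23 + (6 + 1)) + 162 = (-53 + 23 + 4*7)/(-23 + 7) + 162 = (-53 + 23 + 28)/(-16) + 162 = -1/16*(-2) + 162 = 1/8 + 162 = 1297/8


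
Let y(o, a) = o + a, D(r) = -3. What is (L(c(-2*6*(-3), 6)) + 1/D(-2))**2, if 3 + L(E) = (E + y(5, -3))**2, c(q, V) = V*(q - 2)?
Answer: 16204780804/9 ≈ 1.8005e+9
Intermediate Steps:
y(o, a) = a + o
c(q, V) = V*(-2 + q)
L(E) = -3 + (2 + E)**2 (L(E) = -3 + (E + (-3 + 5))**2 = -3 + (E + 2)**2 = -3 + (2 + E)**2)
(L(c(-2*6*(-3), 6)) + 1/D(-2))**2 = ((-3 + (2 + 6*(-2 - 2*6*(-3)))**2) + 1/(-3))**2 = ((-3 + (2 + 6*(-2 - 12*(-3)))**2) - 1/3)**2 = ((-3 + (2 + 6*(-2 + 36))**2) - 1/3)**2 = ((-3 + (2 + 6*34)**2) - 1/3)**2 = ((-3 + (2 + 204)**2) - 1/3)**2 = ((-3 + 206**2) - 1/3)**2 = ((-3 + 42436) - 1/3)**2 = (42433 - 1/3)**2 = (127298/3)**2 = 16204780804/9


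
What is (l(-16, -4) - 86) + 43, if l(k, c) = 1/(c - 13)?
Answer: -732/17 ≈ -43.059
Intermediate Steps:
l(k, c) = 1/(-13 + c)
(l(-16, -4) - 86) + 43 = (1/(-13 - 4) - 86) + 43 = (1/(-17) - 86) + 43 = (-1/17 - 86) + 43 = -1463/17 + 43 = -732/17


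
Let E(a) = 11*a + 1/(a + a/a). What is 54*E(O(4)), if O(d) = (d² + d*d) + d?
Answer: 791262/37 ≈ 21385.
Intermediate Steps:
O(d) = d + 2*d² (O(d) = (d² + d²) + d = 2*d² + d = d + 2*d²)
E(a) = 1/(1 + a) + 11*a (E(a) = 11*a + 1/(a + 1) = 11*a + 1/(1 + a) = 1/(1 + a) + 11*a)
54*E(O(4)) = 54*((1 + 11*(4*(1 + 2*4)) + 11*(4*(1 + 2*4))²)/(1 + 4*(1 + 2*4))) = 54*((1 + 11*(4*(1 + 8)) + 11*(4*(1 + 8))²)/(1 + 4*(1 + 8))) = 54*((1 + 11*(4*9) + 11*(4*9)²)/(1 + 4*9)) = 54*((1 + 11*36 + 11*36²)/(1 + 36)) = 54*((1 + 396 + 11*1296)/37) = 54*((1 + 396 + 14256)/37) = 54*((1/37)*14653) = 54*(14653/37) = 791262/37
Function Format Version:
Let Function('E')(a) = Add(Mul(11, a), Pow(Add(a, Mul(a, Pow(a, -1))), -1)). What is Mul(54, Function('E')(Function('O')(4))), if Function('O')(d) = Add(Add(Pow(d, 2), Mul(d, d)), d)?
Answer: Rational(791262, 37) ≈ 21385.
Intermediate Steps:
Function('O')(d) = Add(d, Mul(2, Pow(d, 2))) (Function('O')(d) = Add(Add(Pow(d, 2), Pow(d, 2)), d) = Add(Mul(2, Pow(d, 2)), d) = Add(d, Mul(2, Pow(d, 2))))
Function('E')(a) = Add(Pow(Add(1, a), -1), Mul(11, a)) (Function('E')(a) = Add(Mul(11, a), Pow(Add(a, 1), -1)) = Add(Mul(11, a), Pow(Add(1, a), -1)) = Add(Pow(Add(1, a), -1), Mul(11, a)))
Mul(54, Function('E')(Function('O')(4))) = Mul(54, Mul(Pow(Add(1, Mul(4, Add(1, Mul(2, 4)))), -1), Add(1, Mul(11, Mul(4, Add(1, Mul(2, 4)))), Mul(11, Pow(Mul(4, Add(1, Mul(2, 4))), 2))))) = Mul(54, Mul(Pow(Add(1, Mul(4, Add(1, 8))), -1), Add(1, Mul(11, Mul(4, Add(1, 8))), Mul(11, Pow(Mul(4, Add(1, 8)), 2))))) = Mul(54, Mul(Pow(Add(1, Mul(4, 9)), -1), Add(1, Mul(11, Mul(4, 9)), Mul(11, Pow(Mul(4, 9), 2))))) = Mul(54, Mul(Pow(Add(1, 36), -1), Add(1, Mul(11, 36), Mul(11, Pow(36, 2))))) = Mul(54, Mul(Pow(37, -1), Add(1, 396, Mul(11, 1296)))) = Mul(54, Mul(Rational(1, 37), Add(1, 396, 14256))) = Mul(54, Mul(Rational(1, 37), 14653)) = Mul(54, Rational(14653, 37)) = Rational(791262, 37)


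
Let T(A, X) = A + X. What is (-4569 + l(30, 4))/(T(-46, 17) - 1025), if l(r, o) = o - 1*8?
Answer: 269/62 ≈ 4.3387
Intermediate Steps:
l(r, o) = -8 + o (l(r, o) = o - 8 = -8 + o)
(-4569 + l(30, 4))/(T(-46, 17) - 1025) = (-4569 + (-8 + 4))/((-46 + 17) - 1025) = (-4569 - 4)/(-29 - 1025) = -4573/(-1054) = -4573*(-1/1054) = 269/62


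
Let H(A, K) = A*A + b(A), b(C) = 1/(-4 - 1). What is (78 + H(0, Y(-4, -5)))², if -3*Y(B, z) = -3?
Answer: 151321/25 ≈ 6052.8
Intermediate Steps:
Y(B, z) = 1 (Y(B, z) = -⅓*(-3) = 1)
b(C) = -⅕ (b(C) = 1/(-5) = -⅕)
H(A, K) = -⅕ + A² (H(A, K) = A*A - ⅕ = A² - ⅕ = -⅕ + A²)
(78 + H(0, Y(-4, -5)))² = (78 + (-⅕ + 0²))² = (78 + (-⅕ + 0))² = (78 - ⅕)² = (389/5)² = 151321/25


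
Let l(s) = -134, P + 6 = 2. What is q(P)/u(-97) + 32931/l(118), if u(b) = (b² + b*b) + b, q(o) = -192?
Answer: -616526979/2508614 ≈ -245.76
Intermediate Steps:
P = -4 (P = -6 + 2 = -4)
u(b) = b + 2*b² (u(b) = (b² + b²) + b = 2*b² + b = b + 2*b²)
q(P)/u(-97) + 32931/l(118) = -192*(-1/(97*(1 + 2*(-97)))) + 32931/(-134) = -192*(-1/(97*(1 - 194))) + 32931*(-1/134) = -192/((-97*(-193))) - 32931/134 = -192/18721 - 32931/134 = -616526979/2508614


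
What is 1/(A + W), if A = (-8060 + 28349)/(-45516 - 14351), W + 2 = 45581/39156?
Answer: -2344152252/2753942861 ≈ -0.85120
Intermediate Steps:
W = -32731/39156 (W = -2 + 45581/39156 = -32731/39156 ≈ -0.83591)
A = -20289/59867 (A = 20289/(-59867) = 20289*(-1/59867) = -20289/59867 ≈ -0.33890)
1/(A + W) = 1/(-20289/59867 - 32731/39156) = 1/(-2753942861/2344152252) = -2344152252/2753942861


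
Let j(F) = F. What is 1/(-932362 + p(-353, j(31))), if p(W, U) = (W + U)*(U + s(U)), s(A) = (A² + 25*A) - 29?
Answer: -1/1491998 ≈ -6.7024e-7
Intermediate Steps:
s(A) = -29 + A² + 25*A
p(W, U) = (U + W)*(-29 + U² + 26*U) (p(W, U) = (W + U)*(U + (-29 + U² + 25*U)) = (U + W)*(-29 + U² + 26*U))
1/(-932362 + p(-353, j(31))) = 1/(-932362 + (31³ - 29*31 - 29*(-353) + 26*31² - 353*31² + 26*31*(-353))) = 1/(-932362 + (29791 - 899 + 10237 + 26*961 - 353*961 - 284518)) = 1/(-932362 + (29791 - 899 + 10237 + 24986 - 339233 - 284518)) = 1/(-932362 - 559636) = 1/(-1491998) = -1/1491998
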